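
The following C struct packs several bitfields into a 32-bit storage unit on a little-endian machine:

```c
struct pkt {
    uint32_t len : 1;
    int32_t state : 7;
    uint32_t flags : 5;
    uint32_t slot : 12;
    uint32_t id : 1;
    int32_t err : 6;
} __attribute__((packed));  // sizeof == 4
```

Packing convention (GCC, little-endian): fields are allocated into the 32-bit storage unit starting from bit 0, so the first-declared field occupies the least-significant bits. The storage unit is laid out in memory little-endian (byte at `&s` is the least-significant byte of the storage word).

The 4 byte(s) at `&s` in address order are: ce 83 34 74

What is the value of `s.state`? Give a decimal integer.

-25

[0]=0xce [1]=0x83 [2]=0x34 [3]=0x74 (little-endian) → word 0x743483ce
len [0+:1] = (word>>0) & 0x1 = 0
state [1+:7] = (word>>1) & 0x7f = 103  ←
flags [8+:5] = (word>>8) & 0x1f = 3
slot [13+:12] = (word>>13) & 0xfff = 420
id [25+:1] = (word>>25) & 0x1 = 0
err [26+:6] = (word>>26) & 0x3f = 29
state signed 7b, MSB=1: 103 - 128 = -25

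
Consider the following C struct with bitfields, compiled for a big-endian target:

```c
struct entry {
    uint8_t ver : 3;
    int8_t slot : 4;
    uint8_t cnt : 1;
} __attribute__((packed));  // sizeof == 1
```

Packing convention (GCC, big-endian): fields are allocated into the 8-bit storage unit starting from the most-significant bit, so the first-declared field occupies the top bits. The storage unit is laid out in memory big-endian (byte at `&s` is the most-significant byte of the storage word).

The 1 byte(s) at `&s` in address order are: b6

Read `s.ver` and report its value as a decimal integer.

5

[0]=0xb6 (big-endian) → word 0xb6
ver [5+:3] = (word>>5) & 0x7 = 5  ←
slot [1+:4] = (word>>1) & 0xf = 11
cnt [0+:1] = (word>>0) & 0x1 = 0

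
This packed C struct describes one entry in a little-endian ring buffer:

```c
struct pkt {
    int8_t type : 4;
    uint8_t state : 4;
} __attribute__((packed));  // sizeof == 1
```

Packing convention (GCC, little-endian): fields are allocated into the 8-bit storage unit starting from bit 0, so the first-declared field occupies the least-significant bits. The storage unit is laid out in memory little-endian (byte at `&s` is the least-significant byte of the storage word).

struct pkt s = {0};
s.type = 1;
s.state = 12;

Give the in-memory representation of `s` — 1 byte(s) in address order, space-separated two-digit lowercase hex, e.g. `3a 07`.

c1

[0+:4] type=1 & 0xf = 0x1; word=0x01
[4+:4] state=12 & 0xf = 0xc; word=0xc1
word = 0xc1 → little-endian bytes:
  [0]=0xc1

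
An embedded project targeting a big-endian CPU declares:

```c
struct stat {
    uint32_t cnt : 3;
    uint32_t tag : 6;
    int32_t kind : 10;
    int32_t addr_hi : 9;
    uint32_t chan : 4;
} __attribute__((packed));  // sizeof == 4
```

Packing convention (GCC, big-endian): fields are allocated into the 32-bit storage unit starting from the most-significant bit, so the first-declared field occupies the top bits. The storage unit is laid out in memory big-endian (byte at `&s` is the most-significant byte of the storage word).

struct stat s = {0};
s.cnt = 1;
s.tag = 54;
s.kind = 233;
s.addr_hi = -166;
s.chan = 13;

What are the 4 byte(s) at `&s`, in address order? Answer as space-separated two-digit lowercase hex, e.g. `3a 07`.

3b 1d 35 ad

cnt (3b) val=1 bits=0x1 at bit 29: 0x20000000
tag (6b) val=54 bits=0x36 at bit 23: 0x3b000000
kind (10b) val=233 bits=0xe9 at bit 13: 0x3b1d2000
addr_hi (9b) val=-166 bits=0x15a at bit 4: 0x3b1d35a0
chan (4b) val=13 bits=0xd at bit 0: 0x3b1d35ad
word = 0x3b1d35ad → big-endian bytes:
  [0]=0x3b  [1]=0x1d  [2]=0x35  [3]=0xad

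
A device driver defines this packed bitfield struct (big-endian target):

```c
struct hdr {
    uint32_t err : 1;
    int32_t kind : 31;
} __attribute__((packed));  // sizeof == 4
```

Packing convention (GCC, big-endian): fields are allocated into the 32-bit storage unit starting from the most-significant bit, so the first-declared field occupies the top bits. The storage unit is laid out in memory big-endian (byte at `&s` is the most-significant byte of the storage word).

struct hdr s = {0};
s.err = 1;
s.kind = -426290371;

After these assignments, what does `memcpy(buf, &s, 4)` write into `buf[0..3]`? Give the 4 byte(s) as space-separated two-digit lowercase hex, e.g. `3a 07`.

e6 97 53 3d

[31+:1] err=1 & 0x1 = 0x1; word=0x80000000
[0+:31] kind=-426290371 & 0x7fffffff = 0x6697533d; word=0xe697533d
word = 0xe697533d → big-endian bytes:
  [0]=0xe6  [1]=0x97  [2]=0x53  [3]=0x3d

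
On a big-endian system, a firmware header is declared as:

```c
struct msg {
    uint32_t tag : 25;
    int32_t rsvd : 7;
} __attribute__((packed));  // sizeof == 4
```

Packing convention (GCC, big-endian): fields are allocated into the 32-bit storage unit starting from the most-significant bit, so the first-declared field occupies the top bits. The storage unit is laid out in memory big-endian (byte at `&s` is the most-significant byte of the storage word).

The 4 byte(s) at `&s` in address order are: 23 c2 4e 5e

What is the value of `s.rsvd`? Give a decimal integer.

[0]=0x23 [1]=0xc2 [2]=0x4e [3]=0x5e (big-endian) → word 0x23c24e5e
tag:25 @ bit 7 → (0x23c24e5e>>7)&0x1ffffff = 0x47849c
rsvd:7 @ bit 0 → (0x23c24e5e>>0)&0x7f = 0x5e  ←
rsvd signed 7b, MSB=1: 94 - 128 = -34

-34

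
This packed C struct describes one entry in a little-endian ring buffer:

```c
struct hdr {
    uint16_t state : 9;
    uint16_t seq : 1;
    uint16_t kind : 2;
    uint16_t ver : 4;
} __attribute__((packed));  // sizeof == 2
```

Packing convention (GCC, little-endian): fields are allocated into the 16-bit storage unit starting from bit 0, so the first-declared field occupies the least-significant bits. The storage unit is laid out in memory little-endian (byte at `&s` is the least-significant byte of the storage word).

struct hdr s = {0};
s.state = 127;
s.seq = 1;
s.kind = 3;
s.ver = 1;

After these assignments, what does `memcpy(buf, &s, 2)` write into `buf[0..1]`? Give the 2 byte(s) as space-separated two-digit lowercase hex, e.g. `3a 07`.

[0+:9] state=127 & 0x1ff = 0x7f; word=0x007f
[9+:1] seq=1 & 0x1 = 0x1; word=0x027f
[10+:2] kind=3 & 0x3 = 0x3; word=0x0e7f
[12+:4] ver=1 & 0xf = 0x1; word=0x1e7f
word = 0x1e7f → little-endian bytes:
  [0]=0x7f  [1]=0x1e

7f 1e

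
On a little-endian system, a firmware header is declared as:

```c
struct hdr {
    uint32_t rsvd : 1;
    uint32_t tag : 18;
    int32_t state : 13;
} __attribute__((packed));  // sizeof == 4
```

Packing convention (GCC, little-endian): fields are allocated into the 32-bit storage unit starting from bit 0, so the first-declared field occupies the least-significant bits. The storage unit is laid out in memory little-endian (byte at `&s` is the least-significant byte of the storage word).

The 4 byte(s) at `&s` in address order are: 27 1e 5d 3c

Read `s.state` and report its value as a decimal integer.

[0]=0x27 [1]=0x1e [2]=0x5d [3]=0x3c (little-endian) → word 0x3c5d1e27
rsvd:1 @ bit 0 → (0x3c5d1e27>>0)&0x1 = 0x1
tag:18 @ bit 1 → (0x3c5d1e27>>1)&0x3ffff = 0x28f13
state:13 @ bit 19 → (0x3c5d1e27>>19)&0x1fff = 0x78b  ←
state signed 13b, MSB=0: value = 1931

1931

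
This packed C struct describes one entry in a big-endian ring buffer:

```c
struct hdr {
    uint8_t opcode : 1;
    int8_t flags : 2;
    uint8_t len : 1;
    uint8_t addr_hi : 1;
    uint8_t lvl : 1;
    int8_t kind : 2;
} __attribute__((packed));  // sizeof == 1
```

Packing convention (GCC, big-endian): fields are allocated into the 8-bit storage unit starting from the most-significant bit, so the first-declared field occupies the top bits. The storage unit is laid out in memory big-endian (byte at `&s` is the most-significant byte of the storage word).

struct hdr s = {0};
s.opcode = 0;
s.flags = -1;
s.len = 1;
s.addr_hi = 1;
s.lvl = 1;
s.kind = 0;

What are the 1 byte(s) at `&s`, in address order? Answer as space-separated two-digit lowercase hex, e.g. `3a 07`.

7c

[7+:1] opcode=0 & 0x1 = 0x0; word=0x00
[5+:2] flags=-1 & 0x3 = 0x3; word=0x60
[4+:1] len=1 & 0x1 = 0x1; word=0x70
[3+:1] addr_hi=1 & 0x1 = 0x1; word=0x78
[2+:1] lvl=1 & 0x1 = 0x1; word=0x7c
[0+:2] kind=0 & 0x3 = 0x0; word=0x7c
word = 0x7c → big-endian bytes:
  [0]=0x7c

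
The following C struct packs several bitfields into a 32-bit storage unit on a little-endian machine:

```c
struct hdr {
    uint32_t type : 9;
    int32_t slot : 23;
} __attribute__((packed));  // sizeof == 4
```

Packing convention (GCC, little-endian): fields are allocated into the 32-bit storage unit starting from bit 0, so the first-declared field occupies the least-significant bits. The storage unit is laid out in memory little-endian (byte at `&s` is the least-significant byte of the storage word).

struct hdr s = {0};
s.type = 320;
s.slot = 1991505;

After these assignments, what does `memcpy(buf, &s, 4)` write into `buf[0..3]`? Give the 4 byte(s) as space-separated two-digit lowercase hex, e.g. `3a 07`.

40 a3 c6 3c

type:9 = 320 → 0x140 << 0 → word 0x00000140
slot:23 = 1991505 → 0x1e6351 << 9 → word 0x3cc6a340
word = 0x3cc6a340 → little-endian bytes:
  [0]=0x40  [1]=0xa3  [2]=0xc6  [3]=0x3c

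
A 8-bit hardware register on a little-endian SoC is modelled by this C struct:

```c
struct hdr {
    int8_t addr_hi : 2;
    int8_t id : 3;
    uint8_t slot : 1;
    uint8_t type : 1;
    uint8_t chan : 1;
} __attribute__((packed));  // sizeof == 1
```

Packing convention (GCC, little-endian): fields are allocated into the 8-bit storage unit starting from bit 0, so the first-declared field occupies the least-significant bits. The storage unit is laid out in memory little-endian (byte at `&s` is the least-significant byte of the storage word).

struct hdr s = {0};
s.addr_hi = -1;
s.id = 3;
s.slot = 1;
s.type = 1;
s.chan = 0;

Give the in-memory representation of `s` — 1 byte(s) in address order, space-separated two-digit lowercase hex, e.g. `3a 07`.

6f

addr_hi:2 = -1 → 0x3 << 0 → word 0x03
id:3 = 3 → 0x3 << 2 → word 0x0f
slot:1 = 1 → 0x1 << 5 → word 0x2f
type:1 = 1 → 0x1 << 6 → word 0x6f
chan:1 = 0 → 0x0 << 7 → word 0x6f
word = 0x6f → little-endian bytes:
  [0]=0x6f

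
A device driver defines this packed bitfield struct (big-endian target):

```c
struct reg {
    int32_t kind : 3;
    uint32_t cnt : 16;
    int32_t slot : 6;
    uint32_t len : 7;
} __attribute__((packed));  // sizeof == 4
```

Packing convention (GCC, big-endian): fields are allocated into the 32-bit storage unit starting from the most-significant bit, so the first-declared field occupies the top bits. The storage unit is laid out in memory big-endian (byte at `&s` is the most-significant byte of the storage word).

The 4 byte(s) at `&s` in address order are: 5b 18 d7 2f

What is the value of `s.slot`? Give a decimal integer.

-18

[0]=0x5b [1]=0x18 [2]=0xd7 [3]=0x2f (big-endian) → word 0x5b18d72f
kind [29+:3] = (word>>29) & 0x7 = 2
cnt [13+:16] = (word>>13) & 0xffff = 55494
slot [7+:6] = (word>>7) & 0x3f = 46  ←
len [0+:7] = (word>>0) & 0x7f = 47
slot signed 6b, MSB=1: 46 - 64 = -18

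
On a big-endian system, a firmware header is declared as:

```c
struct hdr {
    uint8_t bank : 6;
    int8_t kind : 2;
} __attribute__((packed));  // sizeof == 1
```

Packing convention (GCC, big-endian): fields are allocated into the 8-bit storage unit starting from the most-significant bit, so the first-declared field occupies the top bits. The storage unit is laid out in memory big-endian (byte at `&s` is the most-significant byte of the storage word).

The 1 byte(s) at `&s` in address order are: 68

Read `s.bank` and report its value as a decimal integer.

26

[0]=0x68 (big-endian) → word 0x68
bank:6 @ bit 2 → (0x68>>2)&0x3f = 0x1a  ←
kind:2 @ bit 0 → (0x68>>0)&0x3 = 0x0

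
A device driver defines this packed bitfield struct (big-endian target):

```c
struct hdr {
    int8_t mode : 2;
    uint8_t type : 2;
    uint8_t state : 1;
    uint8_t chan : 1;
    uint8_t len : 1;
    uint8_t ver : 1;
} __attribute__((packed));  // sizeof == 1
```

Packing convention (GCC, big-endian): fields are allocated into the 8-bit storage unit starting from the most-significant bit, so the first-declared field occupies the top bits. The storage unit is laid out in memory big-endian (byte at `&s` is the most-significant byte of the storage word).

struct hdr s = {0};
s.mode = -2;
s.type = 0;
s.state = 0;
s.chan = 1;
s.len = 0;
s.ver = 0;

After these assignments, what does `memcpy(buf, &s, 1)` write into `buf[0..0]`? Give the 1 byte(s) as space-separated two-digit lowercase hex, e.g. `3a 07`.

84

mode:2 = -2 → 0x2 << 6 → word 0x80
type:2 = 0 → 0x0 << 4 → word 0x80
state:1 = 0 → 0x0 << 3 → word 0x80
chan:1 = 1 → 0x1 << 2 → word 0x84
len:1 = 0 → 0x0 << 1 → word 0x84
ver:1 = 0 → 0x0 << 0 → word 0x84
word = 0x84 → big-endian bytes:
  [0]=0x84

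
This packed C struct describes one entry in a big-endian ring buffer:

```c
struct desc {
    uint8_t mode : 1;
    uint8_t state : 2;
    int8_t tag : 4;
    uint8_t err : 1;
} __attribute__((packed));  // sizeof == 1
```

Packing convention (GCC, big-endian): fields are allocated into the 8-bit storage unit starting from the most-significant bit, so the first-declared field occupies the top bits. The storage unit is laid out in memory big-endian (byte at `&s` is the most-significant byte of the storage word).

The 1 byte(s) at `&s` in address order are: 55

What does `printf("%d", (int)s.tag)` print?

[0]=0x55 (big-endian) → word 0x55
mode [7+:1] = (word>>7) & 0x1 = 0
state [5+:2] = (word>>5) & 0x3 = 2
tag [1+:4] = (word>>1) & 0xf = 10  ←
err [0+:1] = (word>>0) & 0x1 = 1
tag signed 4b, MSB=1: 10 - 16 = -6

-6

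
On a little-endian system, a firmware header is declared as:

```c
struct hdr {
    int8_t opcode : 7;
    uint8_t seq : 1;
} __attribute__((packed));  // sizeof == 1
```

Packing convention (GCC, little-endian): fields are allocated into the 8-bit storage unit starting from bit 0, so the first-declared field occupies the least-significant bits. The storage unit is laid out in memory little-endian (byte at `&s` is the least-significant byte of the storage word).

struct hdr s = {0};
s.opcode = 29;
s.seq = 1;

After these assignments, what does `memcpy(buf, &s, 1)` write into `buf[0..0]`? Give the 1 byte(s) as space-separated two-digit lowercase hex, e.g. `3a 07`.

9d

opcode (7b) val=29 bits=0x1d at bit 0: 0x1d
seq (1b) val=1 bits=0x1 at bit 7: 0x9d
word = 0x9d → little-endian bytes:
  [0]=0x9d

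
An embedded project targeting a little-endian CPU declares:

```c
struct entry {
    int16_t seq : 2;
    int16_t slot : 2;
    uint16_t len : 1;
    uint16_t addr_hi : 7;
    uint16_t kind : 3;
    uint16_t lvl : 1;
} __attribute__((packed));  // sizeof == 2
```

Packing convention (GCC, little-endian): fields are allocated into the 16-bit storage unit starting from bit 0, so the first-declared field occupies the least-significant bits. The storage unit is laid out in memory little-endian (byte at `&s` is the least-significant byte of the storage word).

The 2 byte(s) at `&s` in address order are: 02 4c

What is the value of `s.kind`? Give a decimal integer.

[0]=0x02 [1]=0x4c (little-endian) → word 0x4c02
seq [0+:2] = (word>>0) & 0x3 = 2
slot [2+:2] = (word>>2) & 0x3 = 0
len [4+:1] = (word>>4) & 0x1 = 0
addr_hi [5+:7] = (word>>5) & 0x7f = 96
kind [12+:3] = (word>>12) & 0x7 = 4  ←
lvl [15+:1] = (word>>15) & 0x1 = 0

4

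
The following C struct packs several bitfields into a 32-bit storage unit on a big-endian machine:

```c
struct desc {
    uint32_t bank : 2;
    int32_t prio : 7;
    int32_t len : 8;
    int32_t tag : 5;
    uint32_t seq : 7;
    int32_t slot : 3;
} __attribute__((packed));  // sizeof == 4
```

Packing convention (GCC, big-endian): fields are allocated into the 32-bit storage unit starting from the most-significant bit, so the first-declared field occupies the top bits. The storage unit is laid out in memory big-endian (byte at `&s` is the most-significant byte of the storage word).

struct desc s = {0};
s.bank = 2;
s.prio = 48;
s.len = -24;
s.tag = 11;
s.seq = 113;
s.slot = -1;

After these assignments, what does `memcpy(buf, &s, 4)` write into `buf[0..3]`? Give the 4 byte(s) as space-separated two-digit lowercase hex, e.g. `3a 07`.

[30+:2] bank=2 & 0x3 = 0x2; word=0x80000000
[23+:7] prio=48 & 0x7f = 0x30; word=0x98000000
[15+:8] len=-24 & 0xff = 0xe8; word=0x98740000
[10+:5] tag=11 & 0x1f = 0xb; word=0x98742c00
[3+:7] seq=113 & 0x7f = 0x71; word=0x98742f88
[0+:3] slot=-1 & 0x7 = 0x7; word=0x98742f8f
word = 0x98742f8f → big-endian bytes:
  [0]=0x98  [1]=0x74  [2]=0x2f  [3]=0x8f

98 74 2f 8f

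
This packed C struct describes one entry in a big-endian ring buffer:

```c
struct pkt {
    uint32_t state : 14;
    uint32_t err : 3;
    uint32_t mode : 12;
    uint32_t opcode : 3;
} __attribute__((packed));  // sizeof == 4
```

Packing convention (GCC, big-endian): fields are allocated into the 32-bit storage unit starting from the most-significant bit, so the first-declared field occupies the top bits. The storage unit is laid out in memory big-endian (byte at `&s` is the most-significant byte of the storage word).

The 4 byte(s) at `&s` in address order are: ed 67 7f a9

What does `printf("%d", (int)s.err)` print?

6

[0]=0xed [1]=0x67 [2]=0x7f [3]=0xa9 (big-endian) → word 0xed677fa9
state [18+:14] = (word>>18) & 0x3fff = 15193
err [15+:3] = (word>>15) & 0x7 = 6  ←
mode [3+:12] = (word>>3) & 0xfff = 4085
opcode [0+:3] = (word>>0) & 0x7 = 1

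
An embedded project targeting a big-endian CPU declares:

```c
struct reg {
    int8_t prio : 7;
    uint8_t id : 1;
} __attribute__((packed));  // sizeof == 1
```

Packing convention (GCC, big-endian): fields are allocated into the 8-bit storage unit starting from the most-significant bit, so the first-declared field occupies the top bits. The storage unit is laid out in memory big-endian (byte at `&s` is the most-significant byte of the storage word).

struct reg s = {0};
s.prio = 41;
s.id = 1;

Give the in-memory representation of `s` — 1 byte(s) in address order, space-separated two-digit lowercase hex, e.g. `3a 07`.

53

[1+:7] prio=41 & 0x7f = 0x29; word=0x52
[0+:1] id=1 & 0x1 = 0x1; word=0x53
word = 0x53 → big-endian bytes:
  [0]=0x53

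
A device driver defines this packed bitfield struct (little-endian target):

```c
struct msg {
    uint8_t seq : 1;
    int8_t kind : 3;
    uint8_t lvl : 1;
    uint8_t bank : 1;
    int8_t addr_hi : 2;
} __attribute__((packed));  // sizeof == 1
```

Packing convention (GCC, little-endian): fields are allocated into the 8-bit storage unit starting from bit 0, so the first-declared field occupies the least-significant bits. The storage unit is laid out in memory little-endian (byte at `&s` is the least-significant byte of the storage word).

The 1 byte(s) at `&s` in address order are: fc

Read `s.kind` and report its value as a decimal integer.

[0]=0xfc (little-endian) → word 0xfc
seq:1 @ bit 0 → (0xfc>>0)&0x1 = 0x0
kind:3 @ bit 1 → (0xfc>>1)&0x7 = 0x6  ←
lvl:1 @ bit 4 → (0xfc>>4)&0x1 = 0x1
bank:1 @ bit 5 → (0xfc>>5)&0x1 = 0x1
addr_hi:2 @ bit 6 → (0xfc>>6)&0x3 = 0x3
kind signed 3b, MSB=1: 6 - 8 = -2

-2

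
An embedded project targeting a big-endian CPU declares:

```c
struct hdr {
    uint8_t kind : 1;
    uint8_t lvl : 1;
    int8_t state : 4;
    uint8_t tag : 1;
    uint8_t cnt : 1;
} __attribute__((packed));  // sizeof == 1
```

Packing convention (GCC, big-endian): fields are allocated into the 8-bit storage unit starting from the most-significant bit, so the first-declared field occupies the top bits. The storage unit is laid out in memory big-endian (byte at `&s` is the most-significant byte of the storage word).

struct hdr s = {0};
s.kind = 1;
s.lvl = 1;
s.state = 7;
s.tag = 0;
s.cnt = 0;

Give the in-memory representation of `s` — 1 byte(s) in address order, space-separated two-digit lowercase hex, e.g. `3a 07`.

kind (1b) val=1 bits=0x1 at bit 7: 0x80
lvl (1b) val=1 bits=0x1 at bit 6: 0xc0
state (4b) val=7 bits=0x7 at bit 2: 0xdc
tag (1b) val=0 bits=0x0 at bit 1: 0xdc
cnt (1b) val=0 bits=0x0 at bit 0: 0xdc
word = 0xdc → big-endian bytes:
  [0]=0xdc

dc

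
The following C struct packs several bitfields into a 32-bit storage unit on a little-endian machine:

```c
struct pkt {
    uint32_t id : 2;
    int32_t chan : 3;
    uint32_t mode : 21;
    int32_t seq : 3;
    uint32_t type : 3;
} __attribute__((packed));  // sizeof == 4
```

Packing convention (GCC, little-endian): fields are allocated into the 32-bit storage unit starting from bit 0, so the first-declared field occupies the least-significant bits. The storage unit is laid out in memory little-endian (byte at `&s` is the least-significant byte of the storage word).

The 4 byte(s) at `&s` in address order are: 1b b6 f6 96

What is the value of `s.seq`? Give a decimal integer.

[0]=0x1b [1]=0xb6 [2]=0xf6 [3]=0x96 (little-endian) → word 0x96f6b61b
id [0+:2] = (word>>0) & 0x3 = 3
chan [2+:3] = (word>>2) & 0x7 = 6
mode [5+:21] = (word>>5) & 0x1fffff = 1553840
seq [26+:3] = (word>>26) & 0x7 = 5  ←
type [29+:3] = (word>>29) & 0x7 = 4
seq signed 3b, MSB=1: 5 - 8 = -3

-3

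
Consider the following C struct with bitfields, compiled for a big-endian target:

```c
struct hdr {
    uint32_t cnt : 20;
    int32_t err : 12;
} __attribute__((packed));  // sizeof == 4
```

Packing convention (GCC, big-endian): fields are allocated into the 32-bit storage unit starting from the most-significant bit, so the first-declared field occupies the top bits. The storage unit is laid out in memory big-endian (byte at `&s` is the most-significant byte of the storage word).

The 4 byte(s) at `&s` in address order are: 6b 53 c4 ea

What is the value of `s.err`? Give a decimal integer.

[0]=0x6b [1]=0x53 [2]=0xc4 [3]=0xea (big-endian) → word 0x6b53c4ea
cnt:20 @ bit 12 → (0x6b53c4ea>>12)&0xfffff = 0x6b53c
err:12 @ bit 0 → (0x6b53c4ea>>0)&0xfff = 0x4ea  ←
err signed 12b, MSB=0: value = 1258

1258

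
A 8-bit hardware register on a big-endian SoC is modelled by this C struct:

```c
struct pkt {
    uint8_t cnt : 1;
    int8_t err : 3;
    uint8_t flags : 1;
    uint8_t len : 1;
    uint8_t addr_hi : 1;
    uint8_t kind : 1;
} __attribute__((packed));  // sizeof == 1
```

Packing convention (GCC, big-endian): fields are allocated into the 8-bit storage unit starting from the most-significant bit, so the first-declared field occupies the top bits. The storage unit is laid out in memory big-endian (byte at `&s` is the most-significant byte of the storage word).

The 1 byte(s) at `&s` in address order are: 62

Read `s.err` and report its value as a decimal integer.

[0]=0x62 (big-endian) → word 0x62
cnt:1 @ bit 7 → (0x62>>7)&0x1 = 0x0
err:3 @ bit 4 → (0x62>>4)&0x7 = 0x6  ←
flags:1 @ bit 3 → (0x62>>3)&0x1 = 0x0
len:1 @ bit 2 → (0x62>>2)&0x1 = 0x0
addr_hi:1 @ bit 1 → (0x62>>1)&0x1 = 0x1
kind:1 @ bit 0 → (0x62>>0)&0x1 = 0x0
err signed 3b, MSB=1: 6 - 8 = -2

-2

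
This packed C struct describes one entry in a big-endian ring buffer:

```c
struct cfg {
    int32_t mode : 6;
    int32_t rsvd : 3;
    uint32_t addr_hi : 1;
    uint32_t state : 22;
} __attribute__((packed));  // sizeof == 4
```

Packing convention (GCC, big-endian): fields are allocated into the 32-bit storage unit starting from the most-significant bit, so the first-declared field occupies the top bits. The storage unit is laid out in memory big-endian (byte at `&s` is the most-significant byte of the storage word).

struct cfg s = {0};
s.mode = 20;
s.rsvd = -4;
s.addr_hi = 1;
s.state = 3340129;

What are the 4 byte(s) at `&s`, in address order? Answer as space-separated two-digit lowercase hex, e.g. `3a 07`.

mode:6 = 20 → 0x14 << 26 → word 0x50000000
rsvd:3 = -4 → 0x4 << 23 → word 0x52000000
addr_hi:1 = 1 → 0x1 << 22 → word 0x52400000
state:22 = 3340129 → 0x32f761 << 0 → word 0x5272f761
word = 0x5272f761 → big-endian bytes:
  [0]=0x52  [1]=0x72  [2]=0xf7  [3]=0x61

52 72 f7 61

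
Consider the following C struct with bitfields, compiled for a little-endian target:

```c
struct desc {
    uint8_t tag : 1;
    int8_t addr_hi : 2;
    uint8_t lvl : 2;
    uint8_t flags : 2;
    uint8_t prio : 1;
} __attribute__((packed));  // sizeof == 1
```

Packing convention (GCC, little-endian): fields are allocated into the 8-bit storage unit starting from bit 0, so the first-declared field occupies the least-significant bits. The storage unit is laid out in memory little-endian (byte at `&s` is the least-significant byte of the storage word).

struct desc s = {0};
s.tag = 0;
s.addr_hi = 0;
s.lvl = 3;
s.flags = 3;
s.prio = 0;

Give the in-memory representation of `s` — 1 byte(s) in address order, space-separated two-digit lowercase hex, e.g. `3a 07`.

[0+:1] tag=0 & 0x1 = 0x0; word=0x00
[1+:2] addr_hi=0 & 0x3 = 0x0; word=0x00
[3+:2] lvl=3 & 0x3 = 0x3; word=0x18
[5+:2] flags=3 & 0x3 = 0x3; word=0x78
[7+:1] prio=0 & 0x1 = 0x0; word=0x78
word = 0x78 → little-endian bytes:
  [0]=0x78

78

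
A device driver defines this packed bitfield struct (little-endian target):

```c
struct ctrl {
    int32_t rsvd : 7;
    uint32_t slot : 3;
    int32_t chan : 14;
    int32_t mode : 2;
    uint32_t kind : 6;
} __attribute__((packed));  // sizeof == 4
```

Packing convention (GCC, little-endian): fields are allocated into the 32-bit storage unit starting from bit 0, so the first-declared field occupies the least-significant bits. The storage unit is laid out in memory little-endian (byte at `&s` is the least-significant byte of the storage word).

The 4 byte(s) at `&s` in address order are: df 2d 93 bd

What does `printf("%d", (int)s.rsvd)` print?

[0]=0xdf [1]=0x2d [2]=0x93 [3]=0xbd (little-endian) → word 0xbd932ddf
rsvd:7 @ bit 0 → (0xbd932ddf>>0)&0x7f = 0x5f  ←
slot:3 @ bit 7 → (0xbd932ddf>>7)&0x7 = 0x3
chan:14 @ bit 10 → (0xbd932ddf>>10)&0x3fff = 0x24cb
mode:2 @ bit 24 → (0xbd932ddf>>24)&0x3 = 0x1
kind:6 @ bit 26 → (0xbd932ddf>>26)&0x3f = 0x2f
rsvd signed 7b, MSB=1: 95 - 128 = -33

-33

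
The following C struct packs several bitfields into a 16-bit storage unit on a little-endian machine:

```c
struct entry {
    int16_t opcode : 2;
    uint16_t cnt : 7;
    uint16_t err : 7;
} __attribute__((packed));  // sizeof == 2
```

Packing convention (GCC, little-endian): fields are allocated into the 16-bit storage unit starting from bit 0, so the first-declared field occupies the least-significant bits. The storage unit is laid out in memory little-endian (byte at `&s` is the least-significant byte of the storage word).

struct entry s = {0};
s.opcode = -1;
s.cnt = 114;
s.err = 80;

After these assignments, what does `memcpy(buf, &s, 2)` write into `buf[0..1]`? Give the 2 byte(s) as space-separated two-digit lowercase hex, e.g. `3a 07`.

cb a1

opcode:2 = -1 → 0x3 << 0 → word 0x0003
cnt:7 = 114 → 0x72 << 2 → word 0x01cb
err:7 = 80 → 0x50 << 9 → word 0xa1cb
word = 0xa1cb → little-endian bytes:
  [0]=0xcb  [1]=0xa1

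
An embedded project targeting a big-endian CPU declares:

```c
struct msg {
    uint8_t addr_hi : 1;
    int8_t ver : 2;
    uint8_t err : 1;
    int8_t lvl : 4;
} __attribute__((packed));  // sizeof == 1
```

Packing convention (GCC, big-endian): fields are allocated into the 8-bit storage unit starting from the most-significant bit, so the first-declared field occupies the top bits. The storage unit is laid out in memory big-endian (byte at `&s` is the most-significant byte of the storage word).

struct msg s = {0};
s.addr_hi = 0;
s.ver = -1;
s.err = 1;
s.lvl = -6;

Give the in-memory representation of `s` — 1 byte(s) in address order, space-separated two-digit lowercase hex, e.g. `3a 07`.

7a

addr_hi (1b) val=0 bits=0x0 at bit 7: 0x00
ver (2b) val=-1 bits=0x3 at bit 5: 0x60
err (1b) val=1 bits=0x1 at bit 4: 0x70
lvl (4b) val=-6 bits=0xa at bit 0: 0x7a
word = 0x7a → big-endian bytes:
  [0]=0x7a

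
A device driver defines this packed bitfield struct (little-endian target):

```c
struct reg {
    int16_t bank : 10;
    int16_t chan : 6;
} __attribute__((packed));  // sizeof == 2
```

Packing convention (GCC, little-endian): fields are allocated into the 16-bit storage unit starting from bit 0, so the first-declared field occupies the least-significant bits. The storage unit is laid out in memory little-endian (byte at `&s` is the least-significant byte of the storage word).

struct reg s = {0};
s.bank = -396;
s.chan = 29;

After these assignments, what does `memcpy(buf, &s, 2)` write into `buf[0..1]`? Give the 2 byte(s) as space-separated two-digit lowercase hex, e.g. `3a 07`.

74 76

[0+:10] bank=-396 & 0x3ff = 0x274; word=0x0274
[10+:6] chan=29 & 0x3f = 0x1d; word=0x7674
word = 0x7674 → little-endian bytes:
  [0]=0x74  [1]=0x76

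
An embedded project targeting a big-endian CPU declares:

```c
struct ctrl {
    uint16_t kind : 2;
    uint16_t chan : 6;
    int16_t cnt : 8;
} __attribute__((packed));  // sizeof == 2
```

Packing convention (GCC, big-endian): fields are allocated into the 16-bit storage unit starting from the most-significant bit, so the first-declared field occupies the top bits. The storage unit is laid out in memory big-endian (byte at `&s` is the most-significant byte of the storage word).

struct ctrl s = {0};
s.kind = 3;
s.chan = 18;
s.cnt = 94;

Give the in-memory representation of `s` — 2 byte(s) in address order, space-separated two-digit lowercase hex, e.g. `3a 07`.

[14+:2] kind=3 & 0x3 = 0x3; word=0xc000
[8+:6] chan=18 & 0x3f = 0x12; word=0xd200
[0+:8] cnt=94 & 0xff = 0x5e; word=0xd25e
word = 0xd25e → big-endian bytes:
  [0]=0xd2  [1]=0x5e

d2 5e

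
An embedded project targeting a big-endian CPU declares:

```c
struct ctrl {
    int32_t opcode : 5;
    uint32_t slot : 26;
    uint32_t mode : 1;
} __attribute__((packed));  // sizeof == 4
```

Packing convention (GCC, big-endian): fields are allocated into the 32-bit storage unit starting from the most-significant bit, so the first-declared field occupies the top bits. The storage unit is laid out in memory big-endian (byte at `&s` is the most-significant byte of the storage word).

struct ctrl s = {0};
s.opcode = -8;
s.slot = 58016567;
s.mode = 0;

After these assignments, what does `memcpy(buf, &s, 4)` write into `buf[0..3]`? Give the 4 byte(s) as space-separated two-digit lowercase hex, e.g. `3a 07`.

c6 ea 86 6e

[27+:5] opcode=-8 & 0x1f = 0x18; word=0xc0000000
[1+:26] slot=58016567 & 0x3ffffff = 0x3754337; word=0xc6ea866e
[0+:1] mode=0 & 0x1 = 0x0; word=0xc6ea866e
word = 0xc6ea866e → big-endian bytes:
  [0]=0xc6  [1]=0xea  [2]=0x86  [3]=0x6e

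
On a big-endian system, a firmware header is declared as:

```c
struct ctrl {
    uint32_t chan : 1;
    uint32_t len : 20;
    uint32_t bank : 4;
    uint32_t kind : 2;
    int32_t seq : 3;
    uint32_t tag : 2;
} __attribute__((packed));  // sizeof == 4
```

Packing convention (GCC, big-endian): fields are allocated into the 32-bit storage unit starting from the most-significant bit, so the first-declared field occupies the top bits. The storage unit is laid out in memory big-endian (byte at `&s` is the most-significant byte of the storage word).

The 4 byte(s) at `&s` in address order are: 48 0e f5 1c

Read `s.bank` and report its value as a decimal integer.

10

[0]=0x48 [1]=0x0e [2]=0xf5 [3]=0x1c (big-endian) → word 0x480ef51c
chan [31+:1] = (word>>31) & 0x1 = 0
len [11+:20] = (word>>11) & 0xfffff = 590302
bank [7+:4] = (word>>7) & 0xf = 10  ←
kind [5+:2] = (word>>5) & 0x3 = 0
seq [2+:3] = (word>>2) & 0x7 = 7
tag [0+:2] = (word>>0) & 0x3 = 0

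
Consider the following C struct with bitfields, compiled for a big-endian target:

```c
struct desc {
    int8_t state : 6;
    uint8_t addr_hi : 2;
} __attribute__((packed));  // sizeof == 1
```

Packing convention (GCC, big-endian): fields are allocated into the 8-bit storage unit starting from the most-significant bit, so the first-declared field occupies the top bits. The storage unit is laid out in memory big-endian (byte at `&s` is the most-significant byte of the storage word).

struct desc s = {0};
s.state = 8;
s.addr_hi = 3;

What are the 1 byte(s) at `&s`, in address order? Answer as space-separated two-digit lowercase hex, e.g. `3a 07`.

23

[2+:6] state=8 & 0x3f = 0x8; word=0x20
[0+:2] addr_hi=3 & 0x3 = 0x3; word=0x23
word = 0x23 → big-endian bytes:
  [0]=0x23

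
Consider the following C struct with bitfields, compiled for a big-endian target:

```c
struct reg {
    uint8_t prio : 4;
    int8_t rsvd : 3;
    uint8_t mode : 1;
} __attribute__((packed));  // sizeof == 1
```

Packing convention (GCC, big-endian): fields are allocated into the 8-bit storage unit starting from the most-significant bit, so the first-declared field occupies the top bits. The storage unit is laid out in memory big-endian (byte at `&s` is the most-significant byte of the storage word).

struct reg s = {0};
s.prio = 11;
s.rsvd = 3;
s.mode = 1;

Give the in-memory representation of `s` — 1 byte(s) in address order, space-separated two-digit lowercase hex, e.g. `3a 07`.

b7

prio:4 = 11 → 0xb << 4 → word 0xb0
rsvd:3 = 3 → 0x3 << 1 → word 0xb6
mode:1 = 1 → 0x1 << 0 → word 0xb7
word = 0xb7 → big-endian bytes:
  [0]=0xb7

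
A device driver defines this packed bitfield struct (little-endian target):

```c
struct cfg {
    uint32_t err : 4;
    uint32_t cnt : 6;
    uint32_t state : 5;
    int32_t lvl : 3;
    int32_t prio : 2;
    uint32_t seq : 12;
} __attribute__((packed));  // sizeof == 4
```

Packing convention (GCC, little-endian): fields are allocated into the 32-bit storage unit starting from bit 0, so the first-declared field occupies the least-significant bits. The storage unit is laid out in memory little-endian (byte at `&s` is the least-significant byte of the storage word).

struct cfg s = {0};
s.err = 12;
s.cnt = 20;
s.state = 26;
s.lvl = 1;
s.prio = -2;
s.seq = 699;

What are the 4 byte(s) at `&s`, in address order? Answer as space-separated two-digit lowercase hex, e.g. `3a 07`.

4c e9 b8 2b

[0+:4] err=12 & 0xf = 0xc; word=0x0000000c
[4+:6] cnt=20 & 0x3f = 0x14; word=0x0000014c
[10+:5] state=26 & 0x1f = 0x1a; word=0x0000694c
[15+:3] lvl=1 & 0x7 = 0x1; word=0x0000e94c
[18+:2] prio=-2 & 0x3 = 0x2; word=0x0008e94c
[20+:12] seq=699 & 0xfff = 0x2bb; word=0x2bb8e94c
word = 0x2bb8e94c → little-endian bytes:
  [0]=0x4c  [1]=0xe9  [2]=0xb8  [3]=0x2b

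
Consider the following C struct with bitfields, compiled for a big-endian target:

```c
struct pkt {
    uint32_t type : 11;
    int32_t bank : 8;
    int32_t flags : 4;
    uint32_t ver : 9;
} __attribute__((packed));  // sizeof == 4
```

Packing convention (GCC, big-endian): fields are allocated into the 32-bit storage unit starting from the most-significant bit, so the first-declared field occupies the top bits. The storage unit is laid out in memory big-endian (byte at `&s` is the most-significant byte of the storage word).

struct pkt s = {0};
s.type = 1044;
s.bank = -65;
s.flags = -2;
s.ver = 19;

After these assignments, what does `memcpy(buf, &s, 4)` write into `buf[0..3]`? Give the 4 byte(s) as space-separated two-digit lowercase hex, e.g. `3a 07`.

82 97 fc 13

type:11 = 1044 → 0x414 << 21 → word 0x82800000
bank:8 = -65 → 0xbf << 13 → word 0x8297e000
flags:4 = -2 → 0xe << 9 → word 0x8297fc00
ver:9 = 19 → 0x13 << 0 → word 0x8297fc13
word = 0x8297fc13 → big-endian bytes:
  [0]=0x82  [1]=0x97  [2]=0xfc  [3]=0x13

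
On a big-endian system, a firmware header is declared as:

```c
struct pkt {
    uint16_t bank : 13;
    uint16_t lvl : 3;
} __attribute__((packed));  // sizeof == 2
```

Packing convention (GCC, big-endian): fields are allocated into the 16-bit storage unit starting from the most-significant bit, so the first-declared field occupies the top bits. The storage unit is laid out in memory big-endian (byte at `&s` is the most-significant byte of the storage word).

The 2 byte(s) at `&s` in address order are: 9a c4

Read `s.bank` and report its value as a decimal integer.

[0]=0x9a [1]=0xc4 (big-endian) → word 0x9ac4
bank:13 @ bit 3 → (0x9ac4>>3)&0x1fff = 0x1358  ←
lvl:3 @ bit 0 → (0x9ac4>>0)&0x7 = 0x4

4952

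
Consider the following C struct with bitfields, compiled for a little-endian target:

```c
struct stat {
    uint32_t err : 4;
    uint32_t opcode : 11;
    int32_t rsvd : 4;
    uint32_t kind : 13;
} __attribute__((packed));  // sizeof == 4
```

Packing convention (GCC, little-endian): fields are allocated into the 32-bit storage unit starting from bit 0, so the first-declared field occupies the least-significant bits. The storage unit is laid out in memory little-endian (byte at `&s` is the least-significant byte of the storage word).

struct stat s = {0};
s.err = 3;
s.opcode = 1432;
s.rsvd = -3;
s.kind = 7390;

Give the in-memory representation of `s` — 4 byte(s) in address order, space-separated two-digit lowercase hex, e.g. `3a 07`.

err:4 = 3 → 0x3 << 0 → word 0x00000003
opcode:11 = 1432 → 0x598 << 4 → word 0x00005983
rsvd:4 = -3 → 0xd << 15 → word 0x0006d983
kind:13 = 7390 → 0x1cde << 19 → word 0xe6f6d983
word = 0xe6f6d983 → little-endian bytes:
  [0]=0x83  [1]=0xd9  [2]=0xf6  [3]=0xe6

83 d9 f6 e6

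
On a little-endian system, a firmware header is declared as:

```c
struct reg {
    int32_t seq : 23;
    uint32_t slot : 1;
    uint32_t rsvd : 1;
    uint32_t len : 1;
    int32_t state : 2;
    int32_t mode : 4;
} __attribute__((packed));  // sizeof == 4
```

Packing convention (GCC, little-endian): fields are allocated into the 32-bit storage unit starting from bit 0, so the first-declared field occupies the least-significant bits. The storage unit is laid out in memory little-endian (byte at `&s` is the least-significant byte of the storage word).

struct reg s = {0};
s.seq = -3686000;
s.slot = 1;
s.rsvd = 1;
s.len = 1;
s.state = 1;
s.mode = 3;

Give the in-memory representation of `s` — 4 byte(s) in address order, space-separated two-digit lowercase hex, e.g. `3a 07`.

90 c1 c7 37

seq:23 = -3686000 → 0x47c190 << 0 → word 0x0047c190
slot:1 = 1 → 0x1 << 23 → word 0x00c7c190
rsvd:1 = 1 → 0x1 << 24 → word 0x01c7c190
len:1 = 1 → 0x1 << 25 → word 0x03c7c190
state:2 = 1 → 0x1 << 26 → word 0x07c7c190
mode:4 = 3 → 0x3 << 28 → word 0x37c7c190
word = 0x37c7c190 → little-endian bytes:
  [0]=0x90  [1]=0xc1  [2]=0xc7  [3]=0x37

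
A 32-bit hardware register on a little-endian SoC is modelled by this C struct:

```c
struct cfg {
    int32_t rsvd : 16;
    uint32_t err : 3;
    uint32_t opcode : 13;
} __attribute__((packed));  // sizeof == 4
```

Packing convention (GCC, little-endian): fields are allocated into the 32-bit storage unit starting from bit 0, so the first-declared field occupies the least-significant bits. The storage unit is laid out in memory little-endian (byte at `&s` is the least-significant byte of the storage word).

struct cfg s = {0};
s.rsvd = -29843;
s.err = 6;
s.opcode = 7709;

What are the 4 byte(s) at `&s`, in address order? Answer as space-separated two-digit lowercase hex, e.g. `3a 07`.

rsvd (16b) val=-29843 bits=0x8b6d at bit 0: 0x00008b6d
err (3b) val=6 bits=0x6 at bit 16: 0x00068b6d
opcode (13b) val=7709 bits=0x1e1d at bit 19: 0xf0ee8b6d
word = 0xf0ee8b6d → little-endian bytes:
  [0]=0x6d  [1]=0x8b  [2]=0xee  [3]=0xf0

6d 8b ee f0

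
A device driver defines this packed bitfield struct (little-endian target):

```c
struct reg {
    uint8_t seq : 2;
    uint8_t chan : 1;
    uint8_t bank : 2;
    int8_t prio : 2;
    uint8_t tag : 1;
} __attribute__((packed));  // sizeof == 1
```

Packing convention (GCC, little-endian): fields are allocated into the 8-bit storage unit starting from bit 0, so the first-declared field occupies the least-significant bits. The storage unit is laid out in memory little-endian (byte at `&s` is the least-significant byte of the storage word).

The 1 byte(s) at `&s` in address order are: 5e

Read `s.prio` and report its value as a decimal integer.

[0]=0x5e (little-endian) → word 0x5e
seq:2 @ bit 0 → (0x5e>>0)&0x3 = 0x2
chan:1 @ bit 2 → (0x5e>>2)&0x1 = 0x1
bank:2 @ bit 3 → (0x5e>>3)&0x3 = 0x3
prio:2 @ bit 5 → (0x5e>>5)&0x3 = 0x2  ←
tag:1 @ bit 7 → (0x5e>>7)&0x1 = 0x0
prio signed 2b, MSB=1: 2 - 4 = -2

-2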